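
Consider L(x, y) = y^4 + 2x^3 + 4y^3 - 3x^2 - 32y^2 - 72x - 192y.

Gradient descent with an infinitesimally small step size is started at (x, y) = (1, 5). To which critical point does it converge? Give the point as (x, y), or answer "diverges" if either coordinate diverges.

L is separable, so gradient descent decouples: x follows -∂L/∂x, y follows -∂L/∂y.
∂L/∂x = 6(x - 4)(x + 3); at x=1 this is -72, so x increases.
∂L/∂y = 4(y - 4)(y + 3)(y + 4); at y=5 this is 288, so y decreases.
x converges to its nearest critical value 4 (a local min of the x-part); y converges to 4. The iterate converges to (4, 4).

(4, 4)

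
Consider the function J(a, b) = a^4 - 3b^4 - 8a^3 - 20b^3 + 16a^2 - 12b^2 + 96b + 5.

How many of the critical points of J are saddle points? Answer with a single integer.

J separates as a function of a plus a function of b, so ∇J=0 decouples.
∂J/∂a = 4a(a - 4)(a - 2) = 0 at a ∈ {0, 2, 4}; ∂J/∂b = -12(b - 1)(b + 2)(b + 4) = 0 at b ∈ {-4, -2, 1}.
The Hessian is diagonal: diag(J_aa, J_bb). Second derivatives: J_aa(0)=32, J_aa(2)=-16, J_aa(4)=32; J_bb(-4)=-120, J_bb(-2)=72, J_bb(1)=-180.
Saddle points occur where the two diagonal entries have opposite signs: (0, -4), (0, 1), (2, -2), (4, -4), (4, 1). Count: 5.

5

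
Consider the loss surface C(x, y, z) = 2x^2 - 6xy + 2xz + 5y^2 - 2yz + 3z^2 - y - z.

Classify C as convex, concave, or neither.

C is quadratic, so its Hessian is the constant matrix H = [[4, -6, 2], [-6, 10, -2], [2, -2, 6]].
Leading principal minors: 4, 4, 16.
All positive ⇒ H ≻ 0 ⇒ convex.

convex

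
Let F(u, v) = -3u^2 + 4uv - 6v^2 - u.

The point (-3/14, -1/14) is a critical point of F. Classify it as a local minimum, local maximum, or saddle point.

The Hessian of F is constant: H = [[-6, 4], [4, -12]].
det(H) = (-6)·(-12) − 4² = 56.
det(H) > 0 and tr(H) = -18 < 0, so H is negative definite and the point is a local maximum.

local maximum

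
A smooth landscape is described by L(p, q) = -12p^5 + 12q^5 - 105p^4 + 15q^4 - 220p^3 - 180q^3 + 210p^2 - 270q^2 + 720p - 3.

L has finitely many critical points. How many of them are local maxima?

L separates as a function of p plus a function of q, so ∇L=0 decouples.
∂L/∂p = -60(p - 1)(p + 1)(p + 3)(p + 4) = 0 at p ∈ {-4, -3, -1, 1}; ∂L/∂q = 60q(q - 3)(q + 1)(q + 3) = 0 at q ∈ {-3, -1, 0, 3}.
The Hessian is diagonal: diag(L_pp, L_qq). Second derivatives: L_pp(-4)=900, L_pp(-3)=-480, L_pp(-1)=720, L_pp(1)=-2400; L_qq(-3)=-2160, L_qq(-1)=480, L_qq(0)=-540, L_qq(3)=4320.
Local maxima occur where both diagonal entries negative: (-3, -3), (-3, 0), (1, -3), (1, 0). Count: 4.

4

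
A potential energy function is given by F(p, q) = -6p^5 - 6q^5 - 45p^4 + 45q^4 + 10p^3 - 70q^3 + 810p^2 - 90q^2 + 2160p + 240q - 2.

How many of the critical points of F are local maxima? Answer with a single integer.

4

F separates as a function of p plus a function of q, so ∇F=0 decouples.
∂F/∂p = -30(p - 3)(p + 2)(p + 3)(p + 4) = 0 at p ∈ {-4, -3, -2, 3}; ∂F/∂q = -30(q - 4)(q - 2)(q - 1)(q + 1) = 0 at q ∈ {-1, 1, 2, 4}.
The Hessian is diagonal: diag(F_pp, F_qq). Second derivatives: F_pp(-4)=420, F_pp(-3)=-180, F_pp(-2)=300, F_pp(3)=-6300; F_qq(-1)=900, F_qq(1)=-180, F_qq(2)=180, F_qq(4)=-900.
Local maxima occur where both diagonal entries negative: (-3, 1), (-3, 4), (3, 1), (3, 4). Count: 4.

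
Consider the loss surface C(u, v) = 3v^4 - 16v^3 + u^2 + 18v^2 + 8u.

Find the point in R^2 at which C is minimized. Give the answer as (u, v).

C(u,v) separates as P(u) + Q(v), so its minimum is min P + min Q.
P'(u) = 2u + 8 vanishes at u ∈ {-4}; Q'(v) = 12v(v - 3)(v - 1) vanishes at v ∈ {0, 1, 3}.
Local minima of P (where P''>0): P(-4)=-16. Local minima of Q: Q(0)=0, Q(3)=-27.
So the global minimum of C is P(-4) + Q(3) = -16 − 27 = -43, attained at (-4, 3).

(-4, 3)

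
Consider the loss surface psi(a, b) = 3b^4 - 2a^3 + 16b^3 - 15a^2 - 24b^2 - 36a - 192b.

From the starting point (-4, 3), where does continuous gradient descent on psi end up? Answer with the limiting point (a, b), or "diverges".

psi is separable, so gradient descent decouples: a follows -∂psi/∂a, b follows -∂psi/∂b.
∂psi/∂a = -6(a + 2)(a + 3); at a=-4 this is -12, so a increases.
∂psi/∂b = 12(b - 2)(b + 2)(b + 4); at b=3 this is 420, so b decreases.
a converges to its nearest critical value -3 (a local min of the a-part); b converges to 2. The iterate converges to (-3, 2).

(-3, 2)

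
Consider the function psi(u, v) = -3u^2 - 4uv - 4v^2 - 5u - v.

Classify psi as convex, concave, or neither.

psi is quadratic, so its Hessian is the constant matrix H = [[-6, -4], [-4, -8]].
det(H) = 32, tr(H) = -14.
det(H) > 0 and tr(H) < 0, so H is negative definite everywhere: concave.

concave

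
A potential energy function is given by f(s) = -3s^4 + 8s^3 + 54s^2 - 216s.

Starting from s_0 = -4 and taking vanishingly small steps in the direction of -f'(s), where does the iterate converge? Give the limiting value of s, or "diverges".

f'(s) = -12(s - 3)(s - 2)(s + 3), so f'(-4) = 504.
Gradient descent moves in the -f' direction, i.e. s is decreasing.
There is no critical point below s=-4, and f' keeps the same sign, so the iterate runs off to −∞.

diverges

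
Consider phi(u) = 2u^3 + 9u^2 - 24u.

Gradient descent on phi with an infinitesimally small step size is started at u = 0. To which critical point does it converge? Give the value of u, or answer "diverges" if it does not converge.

1

phi'(u) = 6(u - 1)(u + 4), so phi'(0) = -24.
Gradient descent moves in the -phi' direction, i.e. u is increasing.
The nearest critical point in that direction is u = 1, where phi'' = 30 > 0 (a local minimum). The iterate converges there.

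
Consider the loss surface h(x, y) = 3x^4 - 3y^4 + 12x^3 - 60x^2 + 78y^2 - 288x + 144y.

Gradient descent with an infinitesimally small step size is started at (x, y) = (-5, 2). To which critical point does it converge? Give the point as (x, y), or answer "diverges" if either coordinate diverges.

(-4, -1)

h is separable, so gradient descent decouples: x follows -∂h/∂x, y follows -∂h/∂y.
∂h/∂x = 12(x - 3)(x + 2)(x + 4); at x=-5 this is -288, so x increases.
∂h/∂y = -12(y - 4)(y + 1)(y + 3); at y=2 this is 360, so y decreases.
x converges to its nearest critical value -4 (a local min of the x-part); y converges to -1. The iterate converges to (-4, -1).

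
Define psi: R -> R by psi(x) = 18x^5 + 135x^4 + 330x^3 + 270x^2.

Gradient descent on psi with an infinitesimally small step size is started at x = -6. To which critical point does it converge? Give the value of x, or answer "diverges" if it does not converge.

diverges

psi'(x) = 90x(x + 1)(x + 2)(x + 3), so psi'(-6) = 32400.
Gradient descent moves in the -psi' direction, i.e. x is decreasing.
There is no critical point below x=-6, and psi' keeps the same sign, so the iterate runs off to −∞.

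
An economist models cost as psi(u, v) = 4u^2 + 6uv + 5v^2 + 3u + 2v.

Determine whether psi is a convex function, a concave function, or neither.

psi is quadratic, so its Hessian is the constant matrix H = [[8, 6], [6, 10]].
det(H) = 44, tr(H) = 18.
det(H) > 0 and tr(H) > 0, so H is positive definite everywhere: convex.

convex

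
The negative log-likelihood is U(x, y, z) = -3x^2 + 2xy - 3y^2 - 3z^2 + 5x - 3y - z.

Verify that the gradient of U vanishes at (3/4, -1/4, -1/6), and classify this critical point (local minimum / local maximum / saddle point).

local maximum

∇U = (-6x + 2y + 5, 2x - 6y - 3, -6z - 1); substituting (3/4, -1/4, -1/6) gives ∇U = (0, 0, 0), so (3/4, -1/4, -1/6) is indeed a critical point.
The Hessian is constant: H = [[-6, 2, 0], [2, -6, 0], [0, 0, -6]].
Leading principal minors: Δ₁ = -6, Δ₂ = 32, Δ₃ = -192.
The minors alternate sign starting negative (−, +, −), so H is negative definite: a local maximum.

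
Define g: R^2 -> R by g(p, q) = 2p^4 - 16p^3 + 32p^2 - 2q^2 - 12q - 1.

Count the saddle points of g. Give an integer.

g separates as a function of p plus a function of q, so ∇g=0 decouples.
∂g/∂p = 8p(p - 4)(p - 2) = 0 at p ∈ {0, 2, 4}; ∂g/∂q = -4(q + 3) = 0 at q ∈ {-3}.
The Hessian is diagonal: diag(g_pp, g_qq). Second derivatives: g_pp(0)=64, g_pp(2)=-32, g_pp(4)=64; g_qq(-3)=-4.
Saddle points occur where the two diagonal entries have opposite signs: (0, -3), (4, -3). Count: 2.

2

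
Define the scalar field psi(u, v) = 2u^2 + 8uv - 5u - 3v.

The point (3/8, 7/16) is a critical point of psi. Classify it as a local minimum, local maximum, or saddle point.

saddle point

The Hessian of psi is constant: H = [[4, 8], [8, 0]].
det(H) = 4·0 − 8² = -64.
Since det(H) < 0, H is indefinite and the critical point is a saddle point.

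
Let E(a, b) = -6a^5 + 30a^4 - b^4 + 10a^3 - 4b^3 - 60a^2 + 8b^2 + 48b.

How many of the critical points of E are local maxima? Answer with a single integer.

E separates as a function of a plus a function of b, so ∇E=0 decouples.
∂E/∂a = -30a(a - 4)(a - 1)(a + 1) = 0 at a ∈ {-1, 0, 1, 4}; ∂E/∂b = -4(b - 2)(b + 2)(b + 3) = 0 at b ∈ {-3, -2, 2}.
The Hessian is diagonal: diag(E_aa, E_bb). Second derivatives: E_aa(-1)=300, E_aa(0)=-120, E_aa(1)=180, E_aa(4)=-1800; E_bb(-3)=-20, E_bb(-2)=16, E_bb(2)=-80.
Local maxima occur where both diagonal entries negative: (0, -3), (0, 2), (4, -3), (4, 2). Count: 4.

4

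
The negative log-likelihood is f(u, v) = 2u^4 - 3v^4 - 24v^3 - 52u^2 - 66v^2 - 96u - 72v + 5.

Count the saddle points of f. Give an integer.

5

f separates as a function of u plus a function of v, so ∇f=0 decouples.
∂f/∂u = 8(u - 4)(u + 1)(u + 3) = 0 at u ∈ {-3, -1, 4}; ∂f/∂v = -12(v + 1)(v + 2)(v + 3) = 0 at v ∈ {-3, -2, -1}.
The Hessian is diagonal: diag(f_uu, f_vv). Second derivatives: f_uu(-3)=112, f_uu(-1)=-80, f_uu(4)=280; f_vv(-3)=-24, f_vv(-2)=12, f_vv(-1)=-24.
Saddle points occur where the two diagonal entries have opposite signs: (-3, -3), (-3, -1), (-1, -2), (4, -3), (4, -1). Count: 5.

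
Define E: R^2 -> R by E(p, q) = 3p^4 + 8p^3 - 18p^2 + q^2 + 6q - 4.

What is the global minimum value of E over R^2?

-148

E(p,q) separates as A(p) + B(q) − 4, so its minimum is min A + min B − 4.
A'(p) = 12p(p - 1)(p + 3) vanishes at p ∈ {-3, 0, 1}; B'(q) = 2q + 6 vanishes at q ∈ {-3}.
Local minima of A (where A''>0): A(-3)=-135, A(1)=-7. Local minima of B: B(-3)=-9.
So the global minimum of E is A(-3) + B(-3) − 4 = -135 − 9 − 4 = -148, attained at (-3, -3).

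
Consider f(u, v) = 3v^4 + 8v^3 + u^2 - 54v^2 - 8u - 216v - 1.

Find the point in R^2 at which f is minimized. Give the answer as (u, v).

(4, 3)

f(u,v) separates as P(u) + Q(v) − 1, so its minimum is min P + min Q − 1.
P'(u) = 2u - 8 vanishes at u ∈ {4}; Q'(v) = 12(v - 3)(v + 2)(v + 3) vanishes at v ∈ {-3, -2, 3}.
Local minima of P (where P''>0): P(4)=-16. Local minima of Q: Q(-3)=189, Q(3)=-675.
So the global minimum of f is P(4) + Q(3) − 1 = -16 − 675 − 1 = -692, attained at (4, 3).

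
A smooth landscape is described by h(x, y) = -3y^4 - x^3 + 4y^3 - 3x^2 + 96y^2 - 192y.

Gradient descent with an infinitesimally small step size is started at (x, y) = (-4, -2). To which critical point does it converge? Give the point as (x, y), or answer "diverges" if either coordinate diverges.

h is separable, so gradient descent decouples: x follows -∂h/∂x, y follows -∂h/∂y.
∂h/∂x = -3x(x + 2); at x=-4 this is -24, so x increases.
∂h/∂y = -12(y - 4)(y - 1)(y + 4); at y=-2 this is -432, so y increases.
x converges to its nearest critical value -2 (a local min of the x-part); y converges to 1. The iterate converges to (-2, 1).

(-2, 1)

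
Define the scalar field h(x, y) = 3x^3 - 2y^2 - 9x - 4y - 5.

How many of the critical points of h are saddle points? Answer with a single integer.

h separates as a function of x plus a function of y, so ∇h=0 decouples.
∂h/∂x = 9(x - 1)(x + 1) = 0 at x ∈ {-1, 1}; ∂h/∂y = -4(y + 1) = 0 at y ∈ {-1}.
The Hessian is diagonal: diag(h_xx, h_yy). Second derivatives: h_xx(-1)=-18, h_xx(1)=18; h_yy(-1)=-4.
Saddle points occur where the two diagonal entries have opposite signs: (1, -1). Count: 1.

1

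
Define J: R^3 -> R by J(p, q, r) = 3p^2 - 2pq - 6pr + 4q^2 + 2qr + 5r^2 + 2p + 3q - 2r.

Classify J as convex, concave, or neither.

J is quadratic, so its Hessian is the constant matrix H = [[6, -2, -6], [-2, 8, 2], [-6, 2, 10]].
Leading principal minors: 6, 44, 176.
All positive ⇒ H ≻ 0 ⇒ convex.

convex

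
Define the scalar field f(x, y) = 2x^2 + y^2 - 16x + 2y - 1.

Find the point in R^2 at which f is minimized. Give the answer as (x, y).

(4, -1)

f(x,y) separates as P(x) + Q(y) − 1, so its minimum is min P + min Q − 1.
P'(x) = 4x - 16 vanishes at x ∈ {4}; Q'(y) = 2y + 2 vanishes at y ∈ {-1}.
Local minima of P (where P''>0): P(4)=-32. Local minima of Q: Q(-1)=-1.
So the global minimum of f is P(4) + Q(-1) − 1 = -32 − 1 − 1 = -34, attained at (4, -1).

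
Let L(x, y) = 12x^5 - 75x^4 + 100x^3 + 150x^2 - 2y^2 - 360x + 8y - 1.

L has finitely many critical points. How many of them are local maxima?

2

L separates as a function of x plus a function of y, so ∇L=0 decouples.
∂L/∂x = 60(x - 3)(x - 2)(x - 1)(x + 1) = 0 at x ∈ {-1, 1, 2, 3}; ∂L/∂y = -4(y - 2) = 0 at y ∈ {2}.
The Hessian is diagonal: diag(L_xx, L_yy). Second derivatives: L_xx(-1)=-1440, L_xx(1)=240, L_xx(2)=-180, L_xx(3)=480; L_yy(2)=-4.
Local maxima occur where both diagonal entries negative: (-1, 2), (2, 2). Count: 2.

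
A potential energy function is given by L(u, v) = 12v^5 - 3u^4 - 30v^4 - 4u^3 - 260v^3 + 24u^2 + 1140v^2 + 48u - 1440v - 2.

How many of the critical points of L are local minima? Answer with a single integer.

L separates as a function of u plus a function of v, so ∇L=0 decouples.
∂L/∂u = -12(u - 2)(u + 1)(u + 2) = 0 at u ∈ {-2, -1, 2}; ∂L/∂v = 60(v - 3)(v - 2)(v - 1)(v + 4) = 0 at v ∈ {-4, 1, 2, 3}.
The Hessian is diagonal: diag(L_uu, L_vv). Second derivatives: L_uu(-2)=-48, L_uu(-1)=36, L_uu(2)=-144; L_vv(-4)=-12600, L_vv(1)=600, L_vv(2)=-360, L_vv(3)=840.
Local minima occur where both diagonal entries positive: (-1, 1), (-1, 3). Count: 2.

2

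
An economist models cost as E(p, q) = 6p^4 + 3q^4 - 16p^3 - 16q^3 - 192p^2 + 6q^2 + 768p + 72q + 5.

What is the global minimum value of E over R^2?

-3626

E(p,q) separates as A(p) + B(q) + 5, so its minimum is min A + min B + 5.
A'(p) = 24(p - 4)(p - 2)(p + 4) vanishes at p ∈ {-4, 2, 4}; B'(q) = 12(q - 3)(q - 2)(q + 1) vanishes at q ∈ {-1, 2, 3}.
Local minima of A (where A''>0): A(-4)=-3584, A(4)=512. Local minima of B: B(-1)=-47, B(3)=81.
So the global minimum of E is A(-4) + B(-1) + 5 = -3584 − 47 + 5 = -3626, attained at (-4, -1).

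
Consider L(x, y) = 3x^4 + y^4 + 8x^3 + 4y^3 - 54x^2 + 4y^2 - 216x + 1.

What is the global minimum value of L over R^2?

L(x,y) separates as P(x) + Q(y) + 1, so its minimum is min P + min Q + 1.
P'(x) = 12(x - 3)(x + 2)(x + 3) vanishes at x ∈ {-3, -2, 3}; Q'(y) = 4y(y + 1)(y + 2) vanishes at y ∈ {-2, -1, 0}.
Local minima of P (where P''>0): P(-3)=189, P(3)=-675. Local minima of Q: Q(-2)=0, Q(0)=0.
So the global minimum of L is P(3) + Q(-2) + 1 = -675 + 0 + 1 = -674, attained at (3, -2).

-674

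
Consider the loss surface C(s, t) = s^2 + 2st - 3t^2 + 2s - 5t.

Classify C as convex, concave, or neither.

neither

C is quadratic, so its Hessian is the constant matrix H = [[2, 2], [2, -6]].
det(H) = -16, tr(H) = -4.
det(H) < 0, so H is indefinite: neither convex nor concave.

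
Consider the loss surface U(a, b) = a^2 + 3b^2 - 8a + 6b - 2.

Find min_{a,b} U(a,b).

U(a,b) separates as P(a) + Q(b) − 2, so its minimum is min P + min Q − 2.
P'(a) = 2a - 8 vanishes at a ∈ {4}; Q'(b) = 6b + 6 vanishes at b ∈ {-1}.
Local minima of P (where P''>0): P(4)=-16. Local minima of Q: Q(-1)=-3.
So the global minimum of U is P(4) + Q(-1) − 2 = -16 − 3 − 2 = -21, attained at (4, -1).

-21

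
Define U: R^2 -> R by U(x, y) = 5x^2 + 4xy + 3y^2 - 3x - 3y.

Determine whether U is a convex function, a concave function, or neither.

U is quadratic, so its Hessian is the constant matrix H = [[10, 4], [4, 6]].
det(H) = 44, tr(H) = 16.
det(H) > 0 and tr(H) > 0, so H is positive definite everywhere: convex.

convex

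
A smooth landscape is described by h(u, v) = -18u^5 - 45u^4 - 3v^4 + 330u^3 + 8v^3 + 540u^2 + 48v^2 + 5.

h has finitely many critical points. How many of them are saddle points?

6

h separates as a function of u plus a function of v, so ∇h=0 decouples.
∂h/∂u = -90u(u - 3)(u + 1)(u + 4) = 0 at u ∈ {-4, -1, 0, 3}; ∂h/∂v = -12v(v - 4)(v + 2) = 0 at v ∈ {-2, 0, 4}.
The Hessian is diagonal: diag(h_uu, h_vv). Second derivatives: h_uu(-4)=7560, h_uu(-1)=-1080, h_uu(0)=1080, h_uu(3)=-7560; h_vv(-2)=-144, h_vv(0)=96, h_vv(4)=-288.
Saddle points occur where the two diagonal entries have opposite signs: (-4, -2), (-4, 4), (-1, 0), (0, -2), (0, 4), (3, 0). Count: 6.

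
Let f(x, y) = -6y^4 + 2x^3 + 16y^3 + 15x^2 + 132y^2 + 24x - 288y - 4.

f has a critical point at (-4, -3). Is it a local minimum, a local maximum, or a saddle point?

The mixed partial ∂²f/∂x∂y is 0, so the Hessian at any point is diag(f_xx, f_yy) = diag(6(2x + 5), 24(-3y^2 + 4y + 11)).
At (-4, -3): H = diag(-18, -672).
Both eigenvalues are negative, so H is negative definite: a local maximum.

local maximum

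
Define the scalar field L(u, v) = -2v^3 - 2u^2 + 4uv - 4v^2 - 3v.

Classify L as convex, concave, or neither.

neither

The term -2v^3 is cubic, so the Hessian is not constant.
∂²L/∂v² = -12v - 8, which takes both signs as v varies (negative for sufficiently large v). A diagonal entry of the Hessian changing sign means the Hessian is neither positive- nor negative-semidefinite on all of R^2.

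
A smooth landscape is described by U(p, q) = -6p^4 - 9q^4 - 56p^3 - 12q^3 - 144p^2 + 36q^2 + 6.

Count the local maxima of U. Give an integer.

U separates as a function of p plus a function of q, so ∇U=0 decouples.
∂U/∂p = -24p(p + 3)(p + 4) = 0 at p ∈ {-4, -3, 0}; ∂U/∂q = -36q(q - 1)(q + 2) = 0 at q ∈ {-2, 0, 1}.
The Hessian is diagonal: diag(U_pp, U_qq). Second derivatives: U_pp(-4)=-96, U_pp(-3)=72, U_pp(0)=-288; U_qq(-2)=-216, U_qq(0)=72, U_qq(1)=-108.
Local maxima occur where both diagonal entries negative: (-4, -2), (-4, 1), (0, -2), (0, 1). Count: 4.

4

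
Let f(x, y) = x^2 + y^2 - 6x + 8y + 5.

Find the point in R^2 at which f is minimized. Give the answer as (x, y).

(3, -4)

f(x,y) separates as P(x) + Q(y) + 5, so its minimum is min P + min Q + 5.
P'(x) = 2x - 6 vanishes at x ∈ {3}; Q'(y) = 2y + 8 vanishes at y ∈ {-4}.
Local minima of P (where P''>0): P(3)=-9. Local minima of Q: Q(-4)=-16.
So the global minimum of f is P(3) + Q(-4) + 5 = -9 − 16 + 5 = -20, attained at (3, -4).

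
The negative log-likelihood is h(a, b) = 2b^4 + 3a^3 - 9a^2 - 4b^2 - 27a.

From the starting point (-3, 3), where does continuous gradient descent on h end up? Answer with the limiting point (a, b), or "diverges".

h is separable, so gradient descent decouples: a follows -∂h/∂a, b follows -∂h/∂b.
∂h/∂a = 9(a - 3)(a + 1); at a=-3 this is 108, so a decreases.
∂h/∂b = 8b(b - 1)(b + 1); at b=3 this is 192, so b decreases.
The a-coordinate has no critical point in that direction and runs off to infinity.

diverges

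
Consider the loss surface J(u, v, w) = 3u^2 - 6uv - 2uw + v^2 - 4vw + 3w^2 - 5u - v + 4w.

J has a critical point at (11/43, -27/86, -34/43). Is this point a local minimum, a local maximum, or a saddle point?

saddle point

The Hessian is constant: H = [[6, -6, -2], [-6, 2, -4], [-2, -4, 6]].
Leading principal minors: Δ₁ = 6, Δ₂ = -24, Δ₃ = -344.
The minors fit neither the all-positive nor the alternating-sign pattern, so H is indefinite: a saddle point.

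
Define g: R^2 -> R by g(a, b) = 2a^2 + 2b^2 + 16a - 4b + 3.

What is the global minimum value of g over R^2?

-31

g(a,b) separates as P(a) + Q(b) + 3, so its minimum is min P + min Q + 3.
P'(a) = 4a + 16 vanishes at a ∈ {-4}; Q'(b) = 4b - 4 vanishes at b ∈ {1}.
Local minima of P (where P''>0): P(-4)=-32. Local minima of Q: Q(1)=-2.
So the global minimum of g is P(-4) + Q(1) + 3 = -32 − 2 + 3 = -31, attained at (-4, 1).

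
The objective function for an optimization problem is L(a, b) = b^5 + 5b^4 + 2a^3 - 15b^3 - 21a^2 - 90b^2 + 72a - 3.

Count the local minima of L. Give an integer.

2

L separates as a function of a plus a function of b, so ∇L=0 decouples.
∂L/∂a = 6(a - 4)(a - 3) = 0 at a ∈ {3, 4}; ∂L/∂b = 5b(b - 3)(b + 3)(b + 4) = 0 at b ∈ {-4, -3, 0, 3}.
The Hessian is diagonal: diag(L_aa, L_bb). Second derivatives: L_aa(3)=-6, L_aa(4)=6; L_bb(-4)=-140, L_bb(-3)=90, L_bb(0)=-180, L_bb(3)=630.
Local minima occur where both diagonal entries positive: (4, -3), (4, 3). Count: 2.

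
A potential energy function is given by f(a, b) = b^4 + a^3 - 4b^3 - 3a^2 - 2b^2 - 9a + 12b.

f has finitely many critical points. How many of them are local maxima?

f separates as a function of a plus a function of b, so ∇f=0 decouples.
∂f/∂a = 3(a - 3)(a + 1) = 0 at a ∈ {-1, 3}; ∂f/∂b = 4(b - 3)(b - 1)(b + 1) = 0 at b ∈ {-1, 1, 3}.
The Hessian is diagonal: diag(f_aa, f_bb). Second derivatives: f_aa(-1)=-12, f_aa(3)=12; f_bb(-1)=32, f_bb(1)=-16, f_bb(3)=32.
Local maxima occur where both diagonal entries negative: (-1, 1). Count: 1.

1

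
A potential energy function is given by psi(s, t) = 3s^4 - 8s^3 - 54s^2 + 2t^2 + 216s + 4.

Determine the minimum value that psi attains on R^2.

psi(s,t) separates as P(s) + Q(t) + 4, so its minimum is min P + min Q + 4.
P'(s) = 12(s - 3)(s - 2)(s + 3) vanishes at s ∈ {-3, 2, 3}; Q'(t) = 4t vanishes at t ∈ {0}.
Local minima of P (where P''>0): P(-3)=-675, P(3)=189. Local minima of Q: Q(0)=0.
So the global minimum of psi is P(-3) + Q(0) + 4 = -675 + 0 + 4 = -671, attained at (-3, 0).

-671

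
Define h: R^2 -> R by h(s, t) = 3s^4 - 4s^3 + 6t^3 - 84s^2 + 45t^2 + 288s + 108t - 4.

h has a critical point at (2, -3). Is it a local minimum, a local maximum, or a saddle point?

local maximum

The mixed partial ∂²h/∂s∂t is 0, so the Hessian at any point is diag(h_ss, h_tt) = diag(12(3s^2 - 2s - 14), 18(2t + 5)).
At (2, -3): H = diag(-72, -18).
Both eigenvalues are negative, so H is negative definite: a local maximum.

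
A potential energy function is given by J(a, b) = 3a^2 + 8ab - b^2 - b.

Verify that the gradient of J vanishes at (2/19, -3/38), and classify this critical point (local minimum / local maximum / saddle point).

∇J = (6a + 8b, 8a - 2b - 1); substituting (2/19, -3/38) gives ∇J = (0, 0), so (2/19, -3/38) is indeed a critical point.
The Hessian of J is constant: H = [[6, 8], [8, -2]].
det(H) = 6·(-2) − 8² = -76.
Since det(H) < 0, H is indefinite and the critical point is a saddle point.

saddle point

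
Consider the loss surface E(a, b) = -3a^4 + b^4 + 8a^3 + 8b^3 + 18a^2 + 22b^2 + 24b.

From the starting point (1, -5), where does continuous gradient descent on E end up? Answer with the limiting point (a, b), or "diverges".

(0, -3)

E is separable, so gradient descent decouples: a follows -∂E/∂a, b follows -∂E/∂b.
∂E/∂a = -12a(a - 3)(a + 1); at a=1 this is 48, so a decreases.
∂E/∂b = 4(b + 1)(b + 2)(b + 3); at b=-5 this is -96, so b increases.
a converges to its nearest critical value 0 (a local min of the a-part); b converges to -3. The iterate converges to (0, -3).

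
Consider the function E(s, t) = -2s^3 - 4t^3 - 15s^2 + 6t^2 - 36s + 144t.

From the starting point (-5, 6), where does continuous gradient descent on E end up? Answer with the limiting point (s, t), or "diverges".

E is separable, so gradient descent decouples: s follows -∂E/∂s, t follows -∂E/∂t.
∂E/∂s = -6(s + 2)(s + 3); at s=-5 this is -36, so s increases.
∂E/∂t = -12(t - 4)(t + 3); at t=6 this is -216, so t increases.
The t-coordinate has no critical point in that direction and runs off to infinity.

diverges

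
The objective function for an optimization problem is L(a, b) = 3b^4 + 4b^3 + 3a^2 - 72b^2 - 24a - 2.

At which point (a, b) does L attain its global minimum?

L(a,b) separates as P(a) + Q(b) − 2, so its minimum is min P + min Q − 2.
P'(a) = 6a - 24 vanishes at a ∈ {4}; Q'(b) = 12b(b - 3)(b + 4) vanishes at b ∈ {-4, 0, 3}.
Local minima of P (where P''>0): P(4)=-48. Local minima of Q: Q(-4)=-640, Q(3)=-297.
So the global minimum of L is P(4) + Q(-4) − 2 = -48 − 640 − 2 = -690, attained at (4, -4).

(4, -4)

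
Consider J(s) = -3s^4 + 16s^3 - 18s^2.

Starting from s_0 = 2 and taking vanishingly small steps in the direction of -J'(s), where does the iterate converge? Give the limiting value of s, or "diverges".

J'(s) = -12s(s - 3)(s - 1), so J'(2) = 24.
Gradient descent moves in the -J' direction, i.e. s is decreasing.
The nearest critical point in that direction is s = 1, where J'' = 24 > 0 (a local minimum). The iterate converges there.

1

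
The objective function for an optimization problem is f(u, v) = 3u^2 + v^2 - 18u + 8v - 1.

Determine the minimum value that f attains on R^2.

-44

f(u,v) separates as P(u) + Q(v) − 1, so its minimum is min P + min Q − 1.
P'(u) = 6u - 18 vanishes at u ∈ {3}; Q'(v) = 2v + 8 vanishes at v ∈ {-4}.
Local minima of P (where P''>0): P(3)=-27. Local minima of Q: Q(-4)=-16.
So the global minimum of f is P(3) + Q(-4) − 1 = -27 − 16 − 1 = -44, attained at (3, -4).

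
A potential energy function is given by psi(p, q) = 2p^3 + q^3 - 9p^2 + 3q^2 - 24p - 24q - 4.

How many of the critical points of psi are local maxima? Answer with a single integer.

1

psi separates as a function of p plus a function of q, so ∇psi=0 decouples.
∂psi/∂p = 6(p - 4)(p + 1) = 0 at p ∈ {-1, 4}; ∂psi/∂q = 3(q - 2)(q + 4) = 0 at q ∈ {-4, 2}.
The Hessian is diagonal: diag(psi_pp, psi_qq). Second derivatives: psi_pp(-1)=-30, psi_pp(4)=30; psi_qq(-4)=-18, psi_qq(2)=18.
Local maxima occur where both diagonal entries negative: (-1, -4). Count: 1.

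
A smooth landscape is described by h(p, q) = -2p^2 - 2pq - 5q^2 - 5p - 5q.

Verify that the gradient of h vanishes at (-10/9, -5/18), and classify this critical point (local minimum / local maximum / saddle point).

∇h = (-4p - 2q - 5, -2p - 10q - 5); substituting (-10/9, -5/18) gives ∇h = (0, 0), so (-10/9, -5/18) is indeed a critical point.
The Hessian of h is constant: H = [[-4, -2], [-2, -10]].
det(H) = (-4)·(-10) − (-2)² = 36.
det(H) > 0 and tr(H) = -14 < 0, so H is negative definite and the point is a local maximum.

local maximum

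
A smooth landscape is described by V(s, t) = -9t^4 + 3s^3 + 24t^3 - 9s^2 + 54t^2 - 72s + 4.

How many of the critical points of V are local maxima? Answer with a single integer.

2

V separates as a function of s plus a function of t, so ∇V=0 decouples.
∂V/∂s = 9(s - 4)(s + 2) = 0 at s ∈ {-2, 4}; ∂V/∂t = -36t(t - 3)(t + 1) = 0 at t ∈ {-1, 0, 3}.
The Hessian is diagonal: diag(V_ss, V_tt). Second derivatives: V_ss(-2)=-54, V_ss(4)=54; V_tt(-1)=-144, V_tt(0)=108, V_tt(3)=-432.
Local maxima occur where both diagonal entries negative: (-2, -1), (-2, 3). Count: 2.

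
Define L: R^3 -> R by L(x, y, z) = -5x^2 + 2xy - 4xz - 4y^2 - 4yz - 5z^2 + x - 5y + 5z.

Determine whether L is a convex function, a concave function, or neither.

concave

L is quadratic, so its Hessian is the constant matrix H = [[-10, 2, -4], [2, -8, -4], [-4, -4, -10]].
Leading principal minors: -10, 76, -408.
Signs alternate −, +, − ⇒ H ≺ 0 ⇒ concave.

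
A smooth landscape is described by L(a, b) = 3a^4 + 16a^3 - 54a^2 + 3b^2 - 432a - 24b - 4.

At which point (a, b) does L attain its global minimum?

L(a,b) separates as P(a) + Q(b) − 4, so its minimum is min P + min Q − 4.
P'(a) = 12(a - 3)(a + 3)(a + 4) vanishes at a ∈ {-4, -3, 3}; Q'(b) = 6b - 24 vanishes at b ∈ {4}.
Local minima of P (where P''>0): P(-4)=608, P(3)=-1107. Local minima of Q: Q(4)=-48.
So the global minimum of L is P(3) + Q(4) − 4 = -1107 − 48 − 4 = -1159, attained at (3, 4).

(3, 4)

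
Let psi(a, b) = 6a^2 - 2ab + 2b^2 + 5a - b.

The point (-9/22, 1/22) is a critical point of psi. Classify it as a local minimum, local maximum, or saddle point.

local minimum

The Hessian of psi is constant: H = [[12, -2], [-2, 4]].
det(H) = 12·4 − (-2)² = 44.
det(H) > 0 and tr(H) = 16 > 0, so H is positive definite and the point is a local minimum.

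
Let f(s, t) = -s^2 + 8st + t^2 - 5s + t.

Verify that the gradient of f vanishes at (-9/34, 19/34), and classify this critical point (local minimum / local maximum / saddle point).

saddle point

∇f = (-2s + 8t - 5, 8s + 2t + 1); substituting (-9/34, 19/34) gives ∇f = (0, 0), so (-9/34, 19/34) is indeed a critical point.
The Hessian of f is constant: H = [[-2, 8], [8, 2]].
det(H) = (-2)·2 − 8² = -68.
Since det(H) < 0, H is indefinite and the critical point is a saddle point.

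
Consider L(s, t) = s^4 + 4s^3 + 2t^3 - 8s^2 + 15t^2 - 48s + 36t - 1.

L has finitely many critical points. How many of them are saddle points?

L separates as a function of s plus a function of t, so ∇L=0 decouples.
∂L/∂s = 4(s - 2)(s + 2)(s + 3) = 0 at s ∈ {-3, -2, 2}; ∂L/∂t = 6(t + 2)(t + 3) = 0 at t ∈ {-3, -2}.
The Hessian is diagonal: diag(L_ss, L_tt). Second derivatives: L_ss(-3)=20, L_ss(-2)=-16, L_ss(2)=80; L_tt(-3)=-6, L_tt(-2)=6.
Saddle points occur where the two diagonal entries have opposite signs: (-3, -3), (-2, -2), (2, -3). Count: 3.

3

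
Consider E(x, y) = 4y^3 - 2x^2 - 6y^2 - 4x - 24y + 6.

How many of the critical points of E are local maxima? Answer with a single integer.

E separates as a function of x plus a function of y, so ∇E=0 decouples.
∂E/∂x = -4(x + 1) = 0 at x ∈ {-1}; ∂E/∂y = 12(y - 2)(y + 1) = 0 at y ∈ {-1, 2}.
The Hessian is diagonal: diag(E_xx, E_yy). Second derivatives: E_xx(-1)=-4; E_yy(-1)=-36, E_yy(2)=36.
Local maxima occur where both diagonal entries negative: (-1, -1). Count: 1.

1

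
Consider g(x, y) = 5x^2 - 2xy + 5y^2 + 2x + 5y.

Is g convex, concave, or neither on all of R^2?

convex

g is quadratic, so its Hessian is the constant matrix H = [[10, -2], [-2, 10]].
det(H) = 96, tr(H) = 20.
det(H) > 0 and tr(H) > 0, so H is positive definite everywhere: convex.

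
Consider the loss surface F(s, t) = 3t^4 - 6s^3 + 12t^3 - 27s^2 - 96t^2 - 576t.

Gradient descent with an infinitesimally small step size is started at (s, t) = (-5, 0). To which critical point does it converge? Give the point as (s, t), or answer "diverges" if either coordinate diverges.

F is separable, so gradient descent decouples: s follows -∂F/∂s, t follows -∂F/∂t.
∂F/∂s = -18s(s + 3); at s=-5 this is -180, so s increases.
∂F/∂t = 12(t - 4)(t + 3)(t + 4); at t=0 this is -576, so t increases.
s converges to its nearest critical value -3 (a local min of the s-part); t converges to 4. The iterate converges to (-3, 4).

(-3, 4)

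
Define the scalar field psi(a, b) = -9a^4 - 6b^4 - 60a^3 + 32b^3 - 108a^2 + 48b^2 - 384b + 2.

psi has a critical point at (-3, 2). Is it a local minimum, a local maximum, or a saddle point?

saddle point

The mixed partial ∂²psi/∂a∂b is 0, so the Hessian at any point is diag(psi_aa, psi_bb) = diag(-36(3a^2 + 10a + 6), 24(-3b^2 + 8b + 4)).
At (-3, 2): H = diag(-108, 192).
The eigenvalues have opposite signs, so H is indefinite: a saddle point.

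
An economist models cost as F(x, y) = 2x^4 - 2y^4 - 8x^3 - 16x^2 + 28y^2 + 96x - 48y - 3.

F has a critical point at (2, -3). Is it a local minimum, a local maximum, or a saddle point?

The mixed partial ∂²F/∂x∂y is 0, so the Hessian at any point is diag(F_xx, F_yy) = diag(8(3x^2 - 6x - 4), 8(-3y^2 + 7)).
At (2, -3): H = diag(-32, -160).
Both eigenvalues are negative, so H is negative definite: a local maximum.

local maximum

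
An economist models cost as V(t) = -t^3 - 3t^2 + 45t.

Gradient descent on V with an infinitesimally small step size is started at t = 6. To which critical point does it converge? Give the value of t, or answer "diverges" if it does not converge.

diverges

V'(t) = -3(t - 3)(t + 5), so V'(6) = -99.
Gradient descent moves in the -V' direction, i.e. t is increasing.
There is no critical point above t=6, and V' keeps the same sign, so the iterate runs off to +∞.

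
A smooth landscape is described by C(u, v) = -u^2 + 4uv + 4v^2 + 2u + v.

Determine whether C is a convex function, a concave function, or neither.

neither

C is quadratic, so its Hessian is the constant matrix H = [[-2, 4], [4, 8]].
det(H) = -32, tr(H) = 6.
det(H) < 0, so H is indefinite: neither convex nor concave.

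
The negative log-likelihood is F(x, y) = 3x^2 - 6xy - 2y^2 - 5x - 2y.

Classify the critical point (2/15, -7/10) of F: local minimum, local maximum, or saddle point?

saddle point

The Hessian of F is constant: H = [[6, -6], [-6, -4]].
det(H) = 6·(-4) − (-6)² = -60.
Since det(H) < 0, H is indefinite and the critical point is a saddle point.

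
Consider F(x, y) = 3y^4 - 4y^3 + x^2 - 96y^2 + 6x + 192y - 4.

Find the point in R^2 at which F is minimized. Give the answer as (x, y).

(-3, -4)

F(x,y) separates as P(x) + Q(y) − 4, so its minimum is min P + min Q − 4.
P'(x) = 2x + 6 vanishes at x ∈ {-3}; Q'(y) = 12(y - 4)(y - 1)(y + 4) vanishes at y ∈ {-4, 1, 4}.
Local minima of P (where P''>0): P(-3)=-9. Local minima of Q: Q(-4)=-1280, Q(4)=-256.
So the global minimum of F is P(-3) + Q(-4) − 4 = -9 − 1280 − 4 = -1293, attained at (-3, -4).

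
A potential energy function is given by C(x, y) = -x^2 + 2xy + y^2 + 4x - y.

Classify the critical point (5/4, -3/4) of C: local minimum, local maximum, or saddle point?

The Hessian of C is constant: H = [[-2, 2], [2, 2]].
det(H) = (-2)·2 − 2² = -8.
Since det(H) < 0, H is indefinite and the critical point is a saddle point.

saddle point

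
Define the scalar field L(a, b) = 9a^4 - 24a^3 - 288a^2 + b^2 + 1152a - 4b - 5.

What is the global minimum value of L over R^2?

L(a,b) separates as P(a) + Q(b) − 5, so its minimum is min P + min Q − 5.
P'(a) = 36(a - 4)(a - 2)(a + 4) vanishes at a ∈ {-4, 2, 4}; Q'(b) = 2b - 4 vanishes at b ∈ {2}.
Local minima of P (where P''>0): P(-4)=-5376, P(4)=768. Local minima of Q: Q(2)=-4.
So the global minimum of L is P(-4) + Q(2) − 5 = -5376 − 4 − 5 = -5385, attained at (-4, 2).

-5385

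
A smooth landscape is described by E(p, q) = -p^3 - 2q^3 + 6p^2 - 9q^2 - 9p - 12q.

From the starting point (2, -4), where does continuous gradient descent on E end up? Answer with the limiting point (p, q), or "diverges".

E is separable, so gradient descent decouples: p follows -∂E/∂p, q follows -∂E/∂q.
∂E/∂p = -3(p - 3)(p - 1); at p=2 this is 3, so p decreases.
∂E/∂q = -6(q + 1)(q + 2); at q=-4 this is -36, so q increases.
p converges to its nearest critical value 1 (a local min of the p-part); q converges to -2. The iterate converges to (1, -2).

(1, -2)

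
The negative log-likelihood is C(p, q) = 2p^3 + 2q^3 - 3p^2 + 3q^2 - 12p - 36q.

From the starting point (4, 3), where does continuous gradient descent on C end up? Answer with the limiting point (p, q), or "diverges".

(2, 2)

C is separable, so gradient descent decouples: p follows -∂C/∂p, q follows -∂C/∂q.
∂C/∂p = 6(p - 2)(p + 1); at p=4 this is 60, so p decreases.
∂C/∂q = 6(q - 2)(q + 3); at q=3 this is 36, so q decreases.
p converges to its nearest critical value 2 (a local min of the p-part); q converges to 2. The iterate converges to (2, 2).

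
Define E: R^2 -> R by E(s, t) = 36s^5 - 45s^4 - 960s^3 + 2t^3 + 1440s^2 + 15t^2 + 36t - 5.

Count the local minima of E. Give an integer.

2

E separates as a function of s plus a function of t, so ∇E=0 decouples.
∂E/∂s = 180s(s - 4)(s - 1)(s + 4) = 0 at s ∈ {-4, 0, 1, 4}; ∂E/∂t = 6(t + 2)(t + 3) = 0 at t ∈ {-3, -2}.
The Hessian is diagonal: diag(E_ss, E_tt). Second derivatives: E_ss(-4)=-28800, E_ss(0)=2880, E_ss(1)=-2700, E_ss(4)=17280; E_tt(-3)=-6, E_tt(-2)=6.
Local minima occur where both diagonal entries positive: (0, -2), (4, -2). Count: 2.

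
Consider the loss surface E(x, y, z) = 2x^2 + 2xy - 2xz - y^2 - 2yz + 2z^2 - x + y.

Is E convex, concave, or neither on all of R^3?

neither

E is quadratic, so its Hessian is the constant matrix H = [[4, 2, -2], [2, -2, -2], [-2, -2, 4]].
Leading principal minors: 4, -12, -40.
Neither pattern holds ⇒ H is indefinite ⇒ neither convex nor concave.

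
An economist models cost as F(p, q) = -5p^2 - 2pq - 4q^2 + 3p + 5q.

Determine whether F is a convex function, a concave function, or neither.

concave

F is quadratic, so its Hessian is the constant matrix H = [[-10, -2], [-2, -8]].
det(H) = 76, tr(H) = -18.
det(H) > 0 and tr(H) < 0, so H is negative definite everywhere: concave.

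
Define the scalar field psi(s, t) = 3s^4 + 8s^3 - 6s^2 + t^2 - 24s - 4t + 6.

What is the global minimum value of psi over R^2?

psi(s,t) separates as P(s) + Q(t) + 6, so its minimum is min P + min Q + 6.
P'(s) = 12(s - 1)(s + 1)(s + 2) vanishes at s ∈ {-2, -1, 1}; Q'(t) = 2(t - 2) vanishes at t ∈ {2}.
Local minima of P (where P''>0): P(-2)=8, P(1)=-19. Local minima of Q: Q(2)=-4.
So the global minimum of psi is P(1) + Q(2) + 6 = -19 − 4 + 6 = -17, attained at (1, 2).

-17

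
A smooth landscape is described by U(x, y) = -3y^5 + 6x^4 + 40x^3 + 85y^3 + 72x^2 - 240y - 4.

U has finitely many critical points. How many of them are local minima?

U separates as a function of x plus a function of y, so ∇U=0 decouples.
∂U/∂x = 24x(x + 2)(x + 3) = 0 at x ∈ {-3, -2, 0}; ∂U/∂y = -15(y - 4)(y - 1)(y + 1)(y + 4) = 0 at y ∈ {-4, -1, 1, 4}.
The Hessian is diagonal: diag(U_xx, U_yy). Second derivatives: U_xx(-3)=72, U_xx(-2)=-48, U_xx(0)=144; U_yy(-4)=1800, U_yy(-1)=-450, U_yy(1)=450, U_yy(4)=-1800.
Local minima occur where both diagonal entries positive: (-3, -4), (-3, 1), (0, -4), (0, 1). Count: 4.

4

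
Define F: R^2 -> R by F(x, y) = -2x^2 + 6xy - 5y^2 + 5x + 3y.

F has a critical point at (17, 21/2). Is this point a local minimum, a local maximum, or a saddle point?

local maximum

The Hessian of F is constant: H = [[-4, 6], [6, -10]].
det(H) = (-4)·(-10) − 6² = 4.
det(H) > 0 and tr(H) = -14 < 0, so H is negative definite and the point is a local maximum.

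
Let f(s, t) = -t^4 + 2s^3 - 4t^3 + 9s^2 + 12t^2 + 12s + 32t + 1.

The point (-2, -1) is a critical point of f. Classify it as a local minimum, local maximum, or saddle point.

saddle point

The mixed partial ∂²f/∂s∂t is 0, so the Hessian at any point is diag(f_ss, f_tt) = diag(6(2s + 3), 12(-t^2 - 2t + 2)).
At (-2, -1): H = diag(-6, 36).
The eigenvalues have opposite signs, so H is indefinite: a saddle point.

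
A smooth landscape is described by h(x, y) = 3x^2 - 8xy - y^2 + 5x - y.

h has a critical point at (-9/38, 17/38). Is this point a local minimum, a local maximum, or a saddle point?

The Hessian of h is constant: H = [[6, -8], [-8, -2]].
det(H) = 6·(-2) − (-8)² = -76.
Since det(H) < 0, H is indefinite and the critical point is a saddle point.

saddle point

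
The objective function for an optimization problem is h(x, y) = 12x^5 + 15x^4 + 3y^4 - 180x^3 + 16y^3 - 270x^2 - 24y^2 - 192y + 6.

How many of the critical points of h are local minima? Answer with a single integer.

h separates as a function of x plus a function of y, so ∇h=0 decouples.
∂h/∂x = 60x(x - 3)(x + 1)(x + 3) = 0 at x ∈ {-3, -1, 0, 3}; ∂h/∂y = 12(y - 2)(y + 2)(y + 4) = 0 at y ∈ {-4, -2, 2}.
The Hessian is diagonal: diag(h_xx, h_yy). Second derivatives: h_xx(-3)=-2160, h_xx(-1)=480, h_xx(0)=-540, h_xx(3)=4320; h_yy(-4)=144, h_yy(-2)=-96, h_yy(2)=288.
Local minima occur where both diagonal entries positive: (-1, -4), (-1, 2), (3, -4), (3, 2). Count: 4.

4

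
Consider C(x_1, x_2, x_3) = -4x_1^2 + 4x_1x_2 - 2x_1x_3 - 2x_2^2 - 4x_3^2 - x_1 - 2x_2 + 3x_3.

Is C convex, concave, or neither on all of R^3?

concave

C is quadratic, so its Hessian is the constant matrix H = [[-8, 4, -2], [4, -4, 0], [-2, 0, -8]].
Leading principal minors: -8, 16, -112.
Signs alternate −, +, − ⇒ H ≺ 0 ⇒ concave.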